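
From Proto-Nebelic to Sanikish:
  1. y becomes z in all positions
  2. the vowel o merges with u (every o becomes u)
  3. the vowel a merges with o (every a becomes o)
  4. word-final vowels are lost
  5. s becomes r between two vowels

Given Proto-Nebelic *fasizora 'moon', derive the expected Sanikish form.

Sanikish: *fasizora > fasizura > fosizuro > fosizur > forizur  (by vowel merger, vowel merger, apocope, rhotacism)

forizur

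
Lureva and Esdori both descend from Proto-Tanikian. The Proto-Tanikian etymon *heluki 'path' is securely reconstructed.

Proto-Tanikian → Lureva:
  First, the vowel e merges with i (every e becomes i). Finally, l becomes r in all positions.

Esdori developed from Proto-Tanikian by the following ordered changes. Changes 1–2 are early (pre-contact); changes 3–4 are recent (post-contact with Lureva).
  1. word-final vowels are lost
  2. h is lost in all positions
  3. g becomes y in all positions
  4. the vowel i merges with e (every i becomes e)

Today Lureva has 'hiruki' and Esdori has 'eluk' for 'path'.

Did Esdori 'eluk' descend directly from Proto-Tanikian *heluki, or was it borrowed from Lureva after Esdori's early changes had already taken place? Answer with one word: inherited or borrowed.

inherited

If inherited, *heluki would pass through all of Esdori's changes:
Esdori: *heluki
  heluki → heluk   [apocope]
  heluk → eluk   [h-loss]
  eluk (rule 3 does not apply)
  eluk (rule 4 does not apply)
  giving Esdori eluk.
If borrowed from Lureva 'hiruki' after the early changes, it would undergo only the recent ones:
  rule 3 (unconditioned shift): no change (hiruki)
  rule 4 (vowel merger): hiruki → heruke
  ⇒ as a loan: heruke
Esdori 'eluk' matches the inherited outcome exactly, so it is an inherited cognate, not a loan.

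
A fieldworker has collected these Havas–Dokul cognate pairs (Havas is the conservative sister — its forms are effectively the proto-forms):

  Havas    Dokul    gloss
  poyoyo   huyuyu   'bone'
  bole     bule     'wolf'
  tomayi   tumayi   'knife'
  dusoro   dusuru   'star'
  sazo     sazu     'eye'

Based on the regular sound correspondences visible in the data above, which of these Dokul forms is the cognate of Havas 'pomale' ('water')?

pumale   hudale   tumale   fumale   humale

poyoyo ~ huyuyu — Havas p corresponds to Dokul h word-initially before a back vowel.
tomayi ~ tumayi — Havas o corresponds to Dokul u after a consonant, before a nasal.
Applying these to Havas 'pomale':
  pomale → homale   (p→h word-initially before a back vowel)
  homale → humale   (o→u after a consonant, before a nasal)
So the Dokul cognate is 'humale'.

humale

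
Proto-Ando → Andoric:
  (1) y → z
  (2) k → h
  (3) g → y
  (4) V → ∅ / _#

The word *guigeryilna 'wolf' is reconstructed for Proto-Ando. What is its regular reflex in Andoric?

yuiyerziln

Andoric: *guigeryilna > guigerzilna > yuiyerzilna > yuiyerziln  (by unconditioned shift, unconditioned shift, apocope)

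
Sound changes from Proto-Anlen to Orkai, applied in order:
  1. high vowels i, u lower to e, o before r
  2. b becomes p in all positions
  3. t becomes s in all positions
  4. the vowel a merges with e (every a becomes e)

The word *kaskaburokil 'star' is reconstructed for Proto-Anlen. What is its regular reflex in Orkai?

keskeporokil

Orkai: *kaskaburokil > kaskaborokil > kaskaporokil > keskeporokil  (by pre-rhotic lowering, unconditioned shift, vowel merger)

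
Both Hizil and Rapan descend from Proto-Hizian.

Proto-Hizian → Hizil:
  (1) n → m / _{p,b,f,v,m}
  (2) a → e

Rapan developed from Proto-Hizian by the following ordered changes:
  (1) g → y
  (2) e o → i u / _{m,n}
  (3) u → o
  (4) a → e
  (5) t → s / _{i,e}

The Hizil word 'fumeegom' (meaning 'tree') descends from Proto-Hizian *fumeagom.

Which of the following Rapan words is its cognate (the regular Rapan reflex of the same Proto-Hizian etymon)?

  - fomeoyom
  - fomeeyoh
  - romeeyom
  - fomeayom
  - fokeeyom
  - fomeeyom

Rapan: *fumeagom
  fumeagom → fumeayom   [unconditioned shift]
  fumeayom → fumeayum   [pre-nasal raising]
  fumeayum → fomeayom   [vowel merger]
  fomeayom → fomeeyom   [vowel merger]
  fomeeyom (rule 5 does not apply)
  giving Rapan fomeeyom.
Among the options, 'fomeeyom' alone shows every Rapan change applied in order.

fomeeyom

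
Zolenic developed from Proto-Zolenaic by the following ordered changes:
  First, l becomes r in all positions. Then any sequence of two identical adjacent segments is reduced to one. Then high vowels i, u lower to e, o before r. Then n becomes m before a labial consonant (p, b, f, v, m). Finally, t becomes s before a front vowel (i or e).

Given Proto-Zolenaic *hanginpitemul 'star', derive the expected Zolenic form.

hangimpisemor

Zolenic: start from *hanginpitemul.
  rule 1 (unconditioned shift): hanginpitemul → hanginpitemur
  rule 2: no change — hanginpitemur
  rule 3 (pre-rhotic lowering): hanginpitemur → hanginpitemor
  rule 4 (nasal place assimilation): hanginpitemor → hangimpitemor
  rule 5 (palatalisation): hangimpitemor → hangimpisemor
  ⇒ Zolenic hangimpisemor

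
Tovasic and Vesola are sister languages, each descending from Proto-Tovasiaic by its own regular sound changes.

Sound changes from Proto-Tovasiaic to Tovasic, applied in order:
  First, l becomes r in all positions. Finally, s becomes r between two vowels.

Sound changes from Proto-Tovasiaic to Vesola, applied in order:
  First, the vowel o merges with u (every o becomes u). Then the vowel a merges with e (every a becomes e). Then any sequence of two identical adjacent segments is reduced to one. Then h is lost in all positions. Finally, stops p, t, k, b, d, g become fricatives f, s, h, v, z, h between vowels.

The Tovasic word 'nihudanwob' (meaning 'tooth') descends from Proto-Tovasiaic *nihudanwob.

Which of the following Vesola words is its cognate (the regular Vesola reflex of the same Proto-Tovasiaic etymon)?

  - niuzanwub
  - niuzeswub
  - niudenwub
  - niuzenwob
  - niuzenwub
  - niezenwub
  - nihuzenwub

Vesola: *nihudanwob
  nihudanwob → nihudanwub   [vowel merger]
  nihudanwub → nihudenwub   [vowel merger]
  nihudenwub (rule 3 does not apply)
  nihudenwub → niudenwub   [h-loss]
  niudenwub → niuzenwub   [intervocalic lenition]
  giving Vesola niuzenwub.
Only 'niuzenwub' matches the regular Vesola development of *nihudanwob.

niuzenwub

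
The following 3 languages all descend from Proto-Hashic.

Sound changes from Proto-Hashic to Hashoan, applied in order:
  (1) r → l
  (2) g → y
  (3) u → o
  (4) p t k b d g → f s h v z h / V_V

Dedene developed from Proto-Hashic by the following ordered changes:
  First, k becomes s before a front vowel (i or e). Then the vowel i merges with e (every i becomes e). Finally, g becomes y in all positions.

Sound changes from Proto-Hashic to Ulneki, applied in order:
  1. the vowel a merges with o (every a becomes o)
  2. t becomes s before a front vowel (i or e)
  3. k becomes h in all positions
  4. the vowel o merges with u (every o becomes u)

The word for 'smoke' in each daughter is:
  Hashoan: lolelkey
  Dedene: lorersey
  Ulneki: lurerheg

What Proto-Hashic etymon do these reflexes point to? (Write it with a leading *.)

*lorerkeg

Position 8: Hashoan has y, Dedene has y, Ulneki has g. Ulneki preserves g here (none of its changes turn any other segment into g), so the proto-segment is *g.
Position 5: Hashoan has l, Dedene has r, Ulneki has r. Dedene preserves r here (none of its changes turn any other segment into r), so the proto-segment is *r.
Position 3: Hashoan has l, Dedene has r, Ulneki has r. Dedene preserves r here (none of its changes turn any other segment into r), so the proto-segment is *r.
Continuing position by position gives *lorerkeg; check it forward:
Hashoan: start from *lorerkeg.
  rule 1 (unconditioned shift): lorerkeg → lolelkeg
  rule 2 (unconditioned shift): lolelkeg → lolelkey
  rule 3: no change — lolelkey
  rule 4: no change — lolelkey
  ⇒ Hashoan lolelkey
Dedene: *lorerkeg
  lorerkeg → lorerseg   [palatalisation]
  lorerseg (rule 2 does not apply)
  lorerseg → lorersey   [unconditioned shift]
  giving Dedene lorersey.
Ulneki: *lorerkeg > lorerheg > lurerheg  (by unconditioned shift, vowel merger)
Only *lorerkeg yields all of Hashoan lolelkey, Dedene lorersey, Ulneki lurerheg.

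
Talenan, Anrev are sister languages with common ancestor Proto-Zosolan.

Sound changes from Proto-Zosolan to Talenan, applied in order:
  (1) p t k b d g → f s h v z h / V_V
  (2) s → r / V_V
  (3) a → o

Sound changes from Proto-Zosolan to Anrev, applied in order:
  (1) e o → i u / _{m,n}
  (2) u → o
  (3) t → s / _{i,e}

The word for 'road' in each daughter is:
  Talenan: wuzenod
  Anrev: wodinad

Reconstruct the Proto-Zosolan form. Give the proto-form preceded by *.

Position 2: Talenan has u, Anrev has o. Talenan preserves u here (none of its changes turn any other segment into u), so the proto-segment is *u.
Position 4: Talenan has e, Anrev has i. Talenan preserves e here (none of its changes turn any other segment into e), so the proto-segment is *e.
Continuing position by position gives *wudenad; check it forward:
Talenan: start from *wudenad.
  rule 1 (intervocalic lenition): wudenad → wuzenad
  rule 2: no change — wuzenad
  rule 3 (vowel merger): wuzenad → wuzenod
  ⇒ Talenan wuzenod
Anrev: start from *wudenad.
  rule 1 (pre-nasal raising): wudenad → wudinad
  rule 2 (vowel merger): wudinad → wodinad
  rule 3: no change — wodinad
  ⇒ Anrev wodinad
No other proto-form is consistent with every reflex, so the reconstruction is *wudenad.

*wudenad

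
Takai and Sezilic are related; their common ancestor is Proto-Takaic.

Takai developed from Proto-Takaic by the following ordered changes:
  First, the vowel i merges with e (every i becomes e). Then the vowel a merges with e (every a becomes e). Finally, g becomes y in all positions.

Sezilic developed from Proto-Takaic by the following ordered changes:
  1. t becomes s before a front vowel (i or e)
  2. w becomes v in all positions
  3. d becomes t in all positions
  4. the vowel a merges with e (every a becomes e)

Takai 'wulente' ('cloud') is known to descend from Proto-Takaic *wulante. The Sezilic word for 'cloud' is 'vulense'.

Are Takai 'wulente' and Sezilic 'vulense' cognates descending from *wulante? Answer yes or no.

Derive the expected Sezilic reflex of *wulante:
Sezilic: start from *wulante.
  rule 1 (palatalisation): wulante → wulanse
  rule 2 (unconditioned shift): wulanse → vulanse
  rule 3: no change — vulanse
  rule 4 (vowel merger): vulanse → vulense
  ⇒ Sezilic vulense
Sezilic 'vulense' matches the regular reflex exactly, so the pair is cognate.

yes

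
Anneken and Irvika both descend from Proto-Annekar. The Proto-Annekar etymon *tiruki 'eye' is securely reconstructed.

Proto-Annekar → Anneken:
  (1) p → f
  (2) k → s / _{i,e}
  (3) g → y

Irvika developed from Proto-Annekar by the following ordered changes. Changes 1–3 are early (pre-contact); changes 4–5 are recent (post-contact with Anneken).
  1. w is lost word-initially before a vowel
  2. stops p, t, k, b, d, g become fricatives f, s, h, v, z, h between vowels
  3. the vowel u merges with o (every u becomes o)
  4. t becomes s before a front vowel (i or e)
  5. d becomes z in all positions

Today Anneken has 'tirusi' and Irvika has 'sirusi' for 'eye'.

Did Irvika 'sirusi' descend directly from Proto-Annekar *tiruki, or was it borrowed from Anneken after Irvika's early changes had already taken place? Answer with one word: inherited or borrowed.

If inherited, *tiruki would pass through all of Irvika's changes:
Irvika: *tiruki
  tiruki (rule 1 does not apply)
  tiruki → tiruhi   [intervocalic lenition]
  tiruhi → tirohi   [vowel merger]
  tirohi → sirohi   [palatalisation]
  sirohi (rule 5 does not apply)
  giving Irvika sirohi.
If borrowed from Anneken 'tirusi' after the early changes, it would undergo only the recent ones:
  rule 4 (palatalisation): tirusi → sirusi
  rule 5 (unconditioned shift): no change (sirusi)
  ⇒ as a loan: sirusi
Irvika 'sirusi' matches the loan outcome 'sirusi', not the inherited 'sirohi' — it skipped the early Irvika changes, so it was borrowed from Anneken.

borrowed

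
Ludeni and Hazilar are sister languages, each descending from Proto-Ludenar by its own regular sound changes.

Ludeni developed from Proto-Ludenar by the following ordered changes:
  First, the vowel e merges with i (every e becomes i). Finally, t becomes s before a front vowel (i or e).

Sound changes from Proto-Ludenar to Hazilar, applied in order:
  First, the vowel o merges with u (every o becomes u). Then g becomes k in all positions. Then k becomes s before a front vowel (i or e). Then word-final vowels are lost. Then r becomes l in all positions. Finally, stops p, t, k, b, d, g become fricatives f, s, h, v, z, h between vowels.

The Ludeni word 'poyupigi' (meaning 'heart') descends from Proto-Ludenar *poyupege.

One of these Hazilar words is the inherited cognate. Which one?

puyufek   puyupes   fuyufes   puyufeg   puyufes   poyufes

Hazilar: *poyupege > puyupege > puyupeke > puyupese > puyupes > puyufes  (by vowel merger, unconditioned shift, palatalisation, apocope, intervocalic lenition)
Only 'puyufes' matches the regular Hazilar development of *poyupege.

puyufes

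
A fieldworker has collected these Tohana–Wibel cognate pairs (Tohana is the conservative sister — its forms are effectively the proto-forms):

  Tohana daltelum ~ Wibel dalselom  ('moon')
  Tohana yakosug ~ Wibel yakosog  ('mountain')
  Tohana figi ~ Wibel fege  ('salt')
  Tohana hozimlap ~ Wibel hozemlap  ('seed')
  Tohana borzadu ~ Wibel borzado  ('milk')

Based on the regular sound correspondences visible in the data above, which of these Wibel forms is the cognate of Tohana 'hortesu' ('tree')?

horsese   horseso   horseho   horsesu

horseso

daltelum ~ dalselom — Tohana t corresponds to Wibel s after a consonant, before a front vowel.
borzadu ~ borzado — Tohana u corresponds to Wibel o word-finally.
Applying these to Tohana 'hortesu':
  hortesu → horsesu   (t→s after a consonant, before a front vowel)
  horsesu → horseso   (u→o word-finally)
So the Wibel cognate is 'horseso'.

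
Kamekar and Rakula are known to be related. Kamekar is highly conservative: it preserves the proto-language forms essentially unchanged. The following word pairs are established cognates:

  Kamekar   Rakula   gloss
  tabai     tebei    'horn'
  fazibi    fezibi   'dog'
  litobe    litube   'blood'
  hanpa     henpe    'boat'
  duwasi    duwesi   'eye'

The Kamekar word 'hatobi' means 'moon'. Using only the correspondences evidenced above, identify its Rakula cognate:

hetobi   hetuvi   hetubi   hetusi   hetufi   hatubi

hetubi

fazibi ~ fezibi, duwasi ~ duwesi — Kamekar a corresponds to Rakula e after a consonant, before a consonant other than r, m, n, p, b, f, v.
litobe ~ litube — Kamekar o corresponds to Rakula u after a consonant, before a labial obstruent.
Applying these to Kamekar 'hatobi':
  hatobi → hetobi   (a→e after a consonant, before a consonant other than r, m, n, p, b, f, v)
  hetobi → hetubi   (o→u after a consonant, before a labial obstruent)
So the Rakula cognate is 'hetubi'.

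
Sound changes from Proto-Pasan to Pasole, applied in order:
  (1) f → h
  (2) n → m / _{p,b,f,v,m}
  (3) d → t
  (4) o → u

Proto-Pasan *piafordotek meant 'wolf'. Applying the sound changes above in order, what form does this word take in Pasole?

Pasole: *piafordotek > piahordotek > piahortotek > piahurtutek  (by unconditioned shift, unconditioned shift, vowel merger)

piahurtutek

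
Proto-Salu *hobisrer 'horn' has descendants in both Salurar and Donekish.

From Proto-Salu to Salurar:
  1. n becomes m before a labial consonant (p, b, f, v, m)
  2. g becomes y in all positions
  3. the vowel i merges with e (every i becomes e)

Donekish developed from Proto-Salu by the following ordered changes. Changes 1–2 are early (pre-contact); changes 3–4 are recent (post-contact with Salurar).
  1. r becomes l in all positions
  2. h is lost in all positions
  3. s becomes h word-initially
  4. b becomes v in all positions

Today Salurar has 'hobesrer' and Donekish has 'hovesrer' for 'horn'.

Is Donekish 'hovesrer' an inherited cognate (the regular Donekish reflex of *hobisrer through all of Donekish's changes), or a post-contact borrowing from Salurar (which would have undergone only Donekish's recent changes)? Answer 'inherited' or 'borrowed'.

borrowed

If inherited, *hobisrer would pass through all of Donekish's changes:
Donekish: *hobisrer > hobislel > obislel > ovislel  (by unconditioned shift, h-loss, unconditioned shift)
If borrowed from Salurar 'hobesrer' after the early changes, it would undergo only the recent ones:
  rule 3 (debuccalisation): no change (hobesrer)
  rule 4 (unconditioned shift): hobesrer → hovesrer
  ⇒ as a loan: hovesrer
Donekish 'hovesrer' matches the loan outcome 'hovesrer', not the inherited 'ovislel' — it skipped the early Donekish changes, so it was borrowed from Salurar.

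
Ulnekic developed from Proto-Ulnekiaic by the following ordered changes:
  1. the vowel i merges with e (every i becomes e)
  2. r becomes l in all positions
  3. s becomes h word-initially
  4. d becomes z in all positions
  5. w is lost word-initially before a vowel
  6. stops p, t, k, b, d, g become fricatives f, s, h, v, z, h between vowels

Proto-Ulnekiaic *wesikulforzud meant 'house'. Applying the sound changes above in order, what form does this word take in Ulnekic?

esehulfolzuz

Ulnekic: *wesikulforzud > wesekulforzud > wesekulfolzud > wesekulfolzuz > esekulfolzuz > esehulfolzuz  (by vowel merger, unconditioned shift, unconditioned shift, glide loss, intervocalic lenition)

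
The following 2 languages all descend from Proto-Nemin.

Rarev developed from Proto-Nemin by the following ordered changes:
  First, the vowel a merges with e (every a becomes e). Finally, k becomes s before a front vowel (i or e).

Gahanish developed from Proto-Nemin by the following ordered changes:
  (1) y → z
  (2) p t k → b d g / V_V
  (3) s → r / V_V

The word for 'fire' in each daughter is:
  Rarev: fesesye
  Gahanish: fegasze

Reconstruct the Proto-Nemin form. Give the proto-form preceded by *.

*fekasye

Position 4: Rarev has e, Gahanish has a. Gahanish preserves a here (none of its changes turn any other segment into a), so the proto-segment is *a.
Position 6: Rarev has y, Gahanish has z. Rarev preserves y here (none of its changes turn any other segment into y), so the proto-segment is *y.
Verify the candidate proto-form against each daughter:
Rarev: start from *fekasye.
  rule 1 (vowel merger): fekasye → fekesye
  rule 2 (palatalisation): fekesye → fesesye
  ⇒ Rarev fesesye
Gahanish: *fekasye
  fekasye → fekasze   [unconditioned shift]
  fekasze → fegasze   [intervocalic voicing]
  fegasze (rule 3 does not apply)
  giving Gahanish fegasze.
*fekasye is the unique common source.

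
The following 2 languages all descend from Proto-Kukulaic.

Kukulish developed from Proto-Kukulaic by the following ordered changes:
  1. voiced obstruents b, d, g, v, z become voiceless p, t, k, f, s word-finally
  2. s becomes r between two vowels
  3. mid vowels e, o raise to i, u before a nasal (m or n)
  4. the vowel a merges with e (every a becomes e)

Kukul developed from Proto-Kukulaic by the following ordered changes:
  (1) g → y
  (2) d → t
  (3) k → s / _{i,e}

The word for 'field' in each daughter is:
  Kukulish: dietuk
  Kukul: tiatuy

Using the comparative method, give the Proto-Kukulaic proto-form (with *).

*diatug

Position 3: Kukulish has e, Kukul has a. Kukul preserves a here (none of its changes turn any other segment into a), so the proto-segment is *a.
Position 6: Kukulish has k, Kukul has y. Taking the neighbouring segments as reconstructed: Kukulish k could go back to *k or *g; Kukul y could go back to *g or *y — the one source consistent with every daughter is *g.
Position 1: Kukulish has d, Kukul has t. Kukulish preserves d here (none of its changes turn any other segment into d), so the proto-segment is *d.
This points to *diatug. Verify forward in each daughter:
Kukulish: *diatug > diatuk > dietuk  (by final devoicing, vowel merger)
Kukul: *diatug
  diatug → diatuy   [unconditioned shift]
  diatuy → tiatuy   [unconditioned shift]
  tiatuy (rule 3 does not apply)
  giving Kukul tiatuy.
Only *diatug yields all of Kukulish dietuk, Kukul tiatuy.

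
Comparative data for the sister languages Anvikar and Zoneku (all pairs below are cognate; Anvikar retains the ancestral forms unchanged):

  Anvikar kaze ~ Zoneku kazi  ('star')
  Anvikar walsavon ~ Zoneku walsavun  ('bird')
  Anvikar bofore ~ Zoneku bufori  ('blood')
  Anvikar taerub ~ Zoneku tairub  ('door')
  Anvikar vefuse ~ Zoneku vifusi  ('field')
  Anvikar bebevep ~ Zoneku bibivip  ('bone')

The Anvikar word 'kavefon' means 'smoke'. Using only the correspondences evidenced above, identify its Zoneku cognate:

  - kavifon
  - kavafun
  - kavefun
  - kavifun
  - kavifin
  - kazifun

kavifun

vefuse ~ vifusi — Anvikar e corresponds to Zoneku i after a consonant, before a labial obstruent.
walsavon ~ walsavun — Anvikar o corresponds to Zoneku u after a consonant, before a nasal.
Applying these to Anvikar 'kavefon':
  kavefon → kavifon   (e→i after a consonant, before a labial obstruent)
  kavifon → kavifun   (o→u after a consonant, before a nasal)
So the Zoneku cognate is 'kavifun'.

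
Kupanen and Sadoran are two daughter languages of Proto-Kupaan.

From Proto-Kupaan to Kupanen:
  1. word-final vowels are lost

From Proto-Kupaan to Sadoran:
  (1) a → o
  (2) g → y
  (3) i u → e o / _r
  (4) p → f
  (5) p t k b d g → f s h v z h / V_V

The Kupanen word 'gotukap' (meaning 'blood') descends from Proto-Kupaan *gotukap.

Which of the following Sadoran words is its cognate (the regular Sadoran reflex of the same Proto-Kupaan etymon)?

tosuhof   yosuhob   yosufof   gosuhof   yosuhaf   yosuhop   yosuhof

yosuhof

Sadoran: start from *gotukap.
  rule 1 (vowel merger): gotukap → gotukop
  rule 2 (unconditioned shift): gotukop → yotukop
  rule 3: no change — yotukop
  rule 4 (unconditioned shift): yotukop → yotukof
  rule 5 (intervocalic lenition): yotukof → yosuhof
  ⇒ Sadoran yosuhof
The other candidates each miss or misapply at least one Sadoran change.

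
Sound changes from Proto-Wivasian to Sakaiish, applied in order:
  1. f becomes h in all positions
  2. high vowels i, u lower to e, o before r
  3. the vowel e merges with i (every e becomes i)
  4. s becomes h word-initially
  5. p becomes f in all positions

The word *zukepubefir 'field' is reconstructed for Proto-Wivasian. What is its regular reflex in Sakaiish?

Sakaiish: start from *zukepubefir.
  rule 1 (unconditioned shift): zukepubefir → zukepubehir
  rule 2 (pre-rhotic lowering): zukepubehir → zukepubeher
  rule 3 (vowel merger): zukepubeher → zukipubihir
  rule 4: no change — zukipubihir
  rule 5 (unconditioned shift): zukipubihir → zukifubihir
  ⇒ Sakaiish zukifubihir

zukifubihir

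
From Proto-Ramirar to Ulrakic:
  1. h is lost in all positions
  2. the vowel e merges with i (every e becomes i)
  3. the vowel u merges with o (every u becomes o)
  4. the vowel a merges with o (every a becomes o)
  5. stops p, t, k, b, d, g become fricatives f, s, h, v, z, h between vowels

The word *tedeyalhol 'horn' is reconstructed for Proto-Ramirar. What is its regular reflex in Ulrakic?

Ulrakic: *tedeyalhol > tedeyalol > tidiyalol > tidiyolol > tiziyolol  (by h-loss, vowel merger, vowel merger, intervocalic lenition)

tiziyolol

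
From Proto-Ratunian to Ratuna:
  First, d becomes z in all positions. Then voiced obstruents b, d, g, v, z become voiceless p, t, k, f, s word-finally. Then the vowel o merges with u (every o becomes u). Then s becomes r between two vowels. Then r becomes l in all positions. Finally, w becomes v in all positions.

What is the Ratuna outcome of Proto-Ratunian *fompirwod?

Ratuna: *fompirwod
  fompirwod → fompirwoz   [unconditioned shift]
  fompirwoz → fompirwos   [final devoicing]
  fompirwos → fumpirwus   [vowel merger]
  fumpirwus (rule 4 does not apply)
  fumpirwus → fumpilwus   [unconditioned shift]
  fumpilwus → fumpilvus   [unconditioned shift]
  giving Ratuna fumpilvus.

fumpilvus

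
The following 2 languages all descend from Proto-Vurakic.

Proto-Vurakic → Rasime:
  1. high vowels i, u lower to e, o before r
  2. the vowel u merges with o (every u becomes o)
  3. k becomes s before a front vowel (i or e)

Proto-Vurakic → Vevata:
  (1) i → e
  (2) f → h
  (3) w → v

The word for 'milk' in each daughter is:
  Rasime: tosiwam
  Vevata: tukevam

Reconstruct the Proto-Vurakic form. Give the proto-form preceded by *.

*tukiwam

Position 3: Rasime has s, Vevata has k. Vevata preserves k here (none of its changes turn any other segment into k), so the proto-segment is *k.
Position 2: Rasime has o, Vevata has u. Vevata preserves u here (none of its changes turn any other segment into u), so the proto-segment is *u.
Verify the candidate proto-form against each daughter:
Rasime: *tukiwam
  tukiwam (rule 1 does not apply)
  tukiwam → tokiwam   [vowel merger]
  tokiwam → tosiwam   [palatalisation]
  giving Rasime tosiwam.
Vevata: *tukiwam > tukewam > tukevam  (by vowel merger, unconditioned shift)
*tukiwam is the unique common source.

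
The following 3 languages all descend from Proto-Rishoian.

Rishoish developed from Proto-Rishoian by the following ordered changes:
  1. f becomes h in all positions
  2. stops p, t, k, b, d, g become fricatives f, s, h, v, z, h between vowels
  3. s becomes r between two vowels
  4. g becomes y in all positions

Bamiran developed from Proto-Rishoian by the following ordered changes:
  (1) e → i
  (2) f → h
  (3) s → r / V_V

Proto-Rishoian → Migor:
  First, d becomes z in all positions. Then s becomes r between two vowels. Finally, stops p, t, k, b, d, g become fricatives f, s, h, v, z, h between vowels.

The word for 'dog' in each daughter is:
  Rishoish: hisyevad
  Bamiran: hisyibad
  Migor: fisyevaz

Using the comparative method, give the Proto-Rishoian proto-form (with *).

*fisyebad

Position 1: Rishoish has h, Bamiran has h, Migor has f. Taking the neighbouring segments as reconstructed: Rishoish h could go back to *f or *h; Bamiran h could go back to *f or *h; Migor f can only go back to *f — the one source consistent with every daughter is *f.
Position 8: Rishoish has d, Bamiran has d, Migor has z. Rishoish preserves d here (none of its changes turn any other segment into d), so the proto-segment is *d.
Position 6: Rishoish has v, Bamiran has b, Migor has v. Bamiran preserves b here (none of its changes turn any other segment into b), so the proto-segment is *b.
This points to *fisyebad. Verify forward in each daughter:
Rishoish: *fisyebad > hisyebad > hisyevad  (by unconditioned shift, intervocalic lenition)
Bamiran: start from *fisyebad.
  rule 1 (vowel merger): fisyebad → fisyibad
  rule 2 (unconditioned shift): fisyibad → hisyibad
  rule 3: no change — hisyibad
  ⇒ Bamiran hisyibad
Migor: *fisyebad > fisyebaz > fisyevaz  (by unconditioned shift, intervocalic lenition)
*fisyebad is the unique common source.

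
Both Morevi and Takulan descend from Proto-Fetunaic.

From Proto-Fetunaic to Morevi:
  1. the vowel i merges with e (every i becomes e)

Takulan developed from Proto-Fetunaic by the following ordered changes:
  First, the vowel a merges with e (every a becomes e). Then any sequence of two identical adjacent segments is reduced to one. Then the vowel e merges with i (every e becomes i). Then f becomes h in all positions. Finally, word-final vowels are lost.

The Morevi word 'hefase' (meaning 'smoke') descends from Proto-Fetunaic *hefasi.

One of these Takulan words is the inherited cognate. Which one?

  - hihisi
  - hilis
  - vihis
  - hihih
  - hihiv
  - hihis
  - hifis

Takulan: *hefasi > hefesi > hifisi > hihisi > hihis  (by vowel merger, vowel merger, unconditioned shift, apocope)
The other candidates each miss or misapply at least one Takulan change.

hihis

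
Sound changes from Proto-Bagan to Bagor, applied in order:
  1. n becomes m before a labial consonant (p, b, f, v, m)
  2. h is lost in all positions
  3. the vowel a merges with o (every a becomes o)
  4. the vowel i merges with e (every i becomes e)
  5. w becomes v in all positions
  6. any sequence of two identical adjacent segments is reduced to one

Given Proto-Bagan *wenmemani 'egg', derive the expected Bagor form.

Bagor: *wenmemani > wemmemani > wemmemoni > wemmemone > vemmemone > vememone  (by nasal place assimilation, vowel merger, vowel merger, unconditioned shift, degemination)

vememone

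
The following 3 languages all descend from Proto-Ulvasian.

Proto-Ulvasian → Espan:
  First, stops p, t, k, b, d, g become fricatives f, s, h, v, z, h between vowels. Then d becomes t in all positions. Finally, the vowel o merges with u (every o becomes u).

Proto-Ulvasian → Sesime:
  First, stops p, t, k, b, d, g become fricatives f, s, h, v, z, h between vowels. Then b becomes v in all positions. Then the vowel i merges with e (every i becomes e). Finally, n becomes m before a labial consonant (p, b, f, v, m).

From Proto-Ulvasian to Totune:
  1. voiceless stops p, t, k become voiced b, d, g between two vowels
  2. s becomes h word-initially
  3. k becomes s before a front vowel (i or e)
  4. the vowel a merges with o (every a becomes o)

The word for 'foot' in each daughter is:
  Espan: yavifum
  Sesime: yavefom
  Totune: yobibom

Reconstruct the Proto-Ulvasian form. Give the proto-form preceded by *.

Position 6: Espan has u, Sesime has o, Totune has o. Sesime preserves o here (none of its changes turn any other segment into o), so the proto-segment is *o.
Position 2: Espan has a, Sesime has a, Totune has o. Espan preserves a here (none of its changes turn any other segment into a), so the proto-segment is *a.
Position 5: Espan has f, Sesime has f, Totune has b. Taking the neighbouring segments as reconstructed: Espan f could go back to *p or *f; Sesime f could go back to *p or *f; Totune b could go back to *p or *b — the one source consistent with every daughter is *p.
Verify the candidate proto-form against each daughter:
Espan: *yabipom > yavifom > yavifum  (by intervocalic lenition, vowel merger)
Sesime: *yabipom > yavifom > yavefom  (by intervocalic lenition, vowel merger)
Totune: *yabipom > yabibom > yobibom  (by intervocalic voicing, vowel merger)
No other proto-form is consistent with every reflex, so the reconstruction is *yabipom.

*yabipom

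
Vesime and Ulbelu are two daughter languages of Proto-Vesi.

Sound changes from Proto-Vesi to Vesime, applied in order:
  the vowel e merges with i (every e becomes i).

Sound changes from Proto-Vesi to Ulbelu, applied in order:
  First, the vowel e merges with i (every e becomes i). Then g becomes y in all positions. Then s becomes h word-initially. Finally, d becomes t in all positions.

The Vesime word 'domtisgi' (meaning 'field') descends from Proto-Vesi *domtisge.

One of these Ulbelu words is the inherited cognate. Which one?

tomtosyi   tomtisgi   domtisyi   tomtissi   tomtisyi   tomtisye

tomtisyi

Ulbelu: start from *domtisge.
  rule 1 (vowel merger): domtisge → domtisgi
  rule 2 (unconditioned shift): domtisgi → domtisyi
  rule 3: no change — domtisyi
  rule 4 (unconditioned shift): domtisyi → tomtisyi
  ⇒ Ulbelu tomtisyi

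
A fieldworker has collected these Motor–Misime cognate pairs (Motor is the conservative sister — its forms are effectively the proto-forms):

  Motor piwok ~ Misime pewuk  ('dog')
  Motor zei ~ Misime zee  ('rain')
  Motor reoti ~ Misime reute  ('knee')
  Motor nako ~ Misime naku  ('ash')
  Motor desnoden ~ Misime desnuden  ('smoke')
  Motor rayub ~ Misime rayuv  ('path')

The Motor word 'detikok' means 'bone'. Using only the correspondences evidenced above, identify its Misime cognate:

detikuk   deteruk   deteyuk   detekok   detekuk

detekuk

piwok ~ pewuk — Motor i corresponds to Misime e after a consonant, before a consonant other than r, m, n, p, b, f, v.
piwok ~ pewuk, desnoden ~ desnuden — Motor o corresponds to Misime u after a consonant, before a consonant other than r, m, n, p, b, f, v.
Applying these to Motor 'detikok':
  detikok → detekok   (i→e after a consonant, before a consonant other than r, m, n, p, b, f, v)
  detekok → detekuk   (o→u after a consonant, before a consonant other than r, m, n, p, b, f, v)
So the Misime cognate is 'detekuk'.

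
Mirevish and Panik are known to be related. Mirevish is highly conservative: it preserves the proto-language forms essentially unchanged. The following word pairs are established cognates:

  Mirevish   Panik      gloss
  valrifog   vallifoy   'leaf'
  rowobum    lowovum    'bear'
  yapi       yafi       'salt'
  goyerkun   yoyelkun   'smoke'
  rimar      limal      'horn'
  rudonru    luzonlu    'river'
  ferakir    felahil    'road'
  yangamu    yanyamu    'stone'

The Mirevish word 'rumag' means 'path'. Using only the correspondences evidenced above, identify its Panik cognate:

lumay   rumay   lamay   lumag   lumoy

lumay

rudonru ~ luzonlu — Mirevish r corresponds to Panik l word-initially before a back vowel.
valrifog ~ vallifoy — Mirevish g corresponds to Panik y word-finally.
Applying these to Mirevish 'rumag':
  rumag → lumag   (r→l word-initially before a back vowel)
  lumag → lumay   (g→y word-finally)
So the Panik cognate is 'lumay'.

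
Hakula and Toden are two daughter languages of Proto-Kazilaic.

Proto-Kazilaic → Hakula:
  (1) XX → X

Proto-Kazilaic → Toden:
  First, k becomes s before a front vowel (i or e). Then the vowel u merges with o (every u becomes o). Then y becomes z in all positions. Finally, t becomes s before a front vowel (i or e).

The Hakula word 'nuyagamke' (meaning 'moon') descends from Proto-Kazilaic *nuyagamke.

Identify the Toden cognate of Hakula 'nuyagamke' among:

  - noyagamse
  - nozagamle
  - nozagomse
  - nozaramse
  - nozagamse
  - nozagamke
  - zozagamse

nozagamse

Toden: *nuyagamke > nuyagamse > noyagamse > nozagamse  (by palatalisation, vowel merger, unconditioned shift)
Only 'nozagamse' matches the regular Toden development of *nuyagamke.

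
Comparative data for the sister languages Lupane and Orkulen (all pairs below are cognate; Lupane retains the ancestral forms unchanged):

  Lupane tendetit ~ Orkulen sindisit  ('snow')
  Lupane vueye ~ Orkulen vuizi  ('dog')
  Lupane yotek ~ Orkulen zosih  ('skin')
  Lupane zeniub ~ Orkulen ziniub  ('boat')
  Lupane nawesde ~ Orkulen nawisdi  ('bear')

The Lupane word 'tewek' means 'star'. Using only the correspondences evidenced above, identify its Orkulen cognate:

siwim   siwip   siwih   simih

tendetit ~ sindisit — Lupane t corresponds to Orkulen s word-initially before a front vowel.
tendetit ~ sindisit, yotek ~ zosih — Lupane e corresponds to Orkulen i after a consonant, before a consonant other than r, m, n, p, b, f, v.
yotek ~ zosih — Lupane k corresponds to Orkulen h word-finally.
Applying these to Lupane 'tewek':
  tewek → sewek   (t→s word-initially before a front vowel)
  sewek → siwek   (e→i after a consonant, before a consonant other than r, m, n, p, b, f, v)
  siwek → siwik   (e→i after a consonant, before a consonant other than r, m, n, p, b, f, v)
  siwik → siwih   (k→h word-finally)
So the Orkulen cognate is 'siwih'.

siwih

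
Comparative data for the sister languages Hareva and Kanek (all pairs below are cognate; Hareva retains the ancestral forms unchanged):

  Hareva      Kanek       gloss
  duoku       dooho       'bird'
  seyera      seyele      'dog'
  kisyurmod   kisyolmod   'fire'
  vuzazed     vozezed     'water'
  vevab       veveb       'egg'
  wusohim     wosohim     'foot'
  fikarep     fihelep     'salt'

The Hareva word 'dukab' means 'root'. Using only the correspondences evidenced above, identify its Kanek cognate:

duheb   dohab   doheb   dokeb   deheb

doheb

vuzazed ~ vozezed, wusohim ~ wosohim — Hareva u corresponds to Kanek o after a consonant, before a consonant other than r, m, n, p, b, f, v.
fikarep ~ fihelep — Hareva k corresponds to Kanek h between vowels (before a back vowel).
vevab ~ veveb — Hareva a corresponds to Kanek e after a consonant, before a labial obstruent.
Applying these to Hareva 'dukab':
  dukab → dokab   (u→o after a consonant, before a consonant other than r, m, n, p, b, f, v)
  dokab → dohab   (k→h between vowels (before a back vowel))
  dohab → doheb   (a→e after a consonant, before a labial obstruent)
So the Kanek cognate is 'doheb'.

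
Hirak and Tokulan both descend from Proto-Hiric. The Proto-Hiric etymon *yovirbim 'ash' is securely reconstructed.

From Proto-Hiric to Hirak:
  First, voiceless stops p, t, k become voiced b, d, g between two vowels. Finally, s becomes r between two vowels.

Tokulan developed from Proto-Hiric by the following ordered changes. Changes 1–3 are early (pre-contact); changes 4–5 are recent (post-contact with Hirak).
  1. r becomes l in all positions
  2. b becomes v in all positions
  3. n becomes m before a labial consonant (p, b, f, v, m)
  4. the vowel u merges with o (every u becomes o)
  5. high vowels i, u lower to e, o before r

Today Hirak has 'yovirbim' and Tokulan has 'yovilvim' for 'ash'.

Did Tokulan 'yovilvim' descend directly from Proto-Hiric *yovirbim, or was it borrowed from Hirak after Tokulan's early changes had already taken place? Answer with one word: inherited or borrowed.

If inherited, *yovirbim would pass through all of Tokulan's changes:
Tokulan: *yovirbim
  yovirbim → yovilbim   [unconditioned shift]
  yovilbim → yovilvim   [unconditioned shift]
  yovilvim (rule 3 does not apply)
  yovilvim (rule 4 does not apply)
  yovilvim (rule 5 does not apply)
  giving Tokulan yovilvim.
If borrowed from Hirak 'yovirbim' after the early changes, it would undergo only the recent ones:
  rule 4 (vowel merger): no change (yovirbim)
  rule 5 (pre-rhotic lowering): yovirbim → yoverbim
  ⇒ as a loan: yoverbim
Tokulan 'yovilvim' matches the inherited outcome exactly, so it is an inherited cognate, not a loan.

inherited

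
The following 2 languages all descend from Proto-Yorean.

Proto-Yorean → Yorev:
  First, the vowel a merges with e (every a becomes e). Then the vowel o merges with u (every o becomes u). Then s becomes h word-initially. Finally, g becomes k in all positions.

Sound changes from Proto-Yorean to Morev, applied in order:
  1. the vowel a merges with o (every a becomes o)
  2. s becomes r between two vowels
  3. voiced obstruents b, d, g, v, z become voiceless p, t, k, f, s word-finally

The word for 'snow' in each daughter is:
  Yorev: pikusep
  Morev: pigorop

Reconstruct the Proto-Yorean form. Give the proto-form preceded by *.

Position 6: Yorev has e, Morev has o. Taking the neighbouring segments as reconstructed: Yorev e could go back to *a or *e; Morev o could go back to *a or *o — the one source consistent with every daughter is *a.
Position 5: Yorev has s, Morev has r. Yorev preserves s here (none of its changes turn any other segment into s), so the proto-segment is *s.
Position 3: Yorev has k, Morev has g. Morev preserves g here (none of its changes turn any other segment into g), so the proto-segment is *g.
Verify the candidate proto-form against each daughter:
Yorev: *pigosap > pigosep > pigusep > pikusep  (by vowel merger, vowel merger, unconditioned shift)
Morev: *pigosap > pigosop > pigorop  (by vowel merger, rhotacism)
No other proto-form is consistent with every reflex, so the reconstruction is *pigosap.

*pigosap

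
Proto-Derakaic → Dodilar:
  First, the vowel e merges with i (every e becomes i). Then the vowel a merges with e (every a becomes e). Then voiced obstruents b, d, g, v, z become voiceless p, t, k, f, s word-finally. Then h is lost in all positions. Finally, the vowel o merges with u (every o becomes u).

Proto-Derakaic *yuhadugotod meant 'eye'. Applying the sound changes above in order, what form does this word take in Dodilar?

yuedugutut

Dodilar: *yuhadugotod > yuhedugotod > yuhedugotot > yuedugotot > yuedugutut  (by vowel merger, final devoicing, h-loss, vowel merger)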